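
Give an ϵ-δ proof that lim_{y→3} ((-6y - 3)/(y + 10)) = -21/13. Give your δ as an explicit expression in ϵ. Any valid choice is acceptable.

Let ϵ > 0 be given. We want δ > 0 with 0 < |y − 3| < δ ⇒ |(-6y - 3)/(y + 10) + 21/13| < ϵ.
Combining over a common denominator, (-6y - 3)/(y + 10) + 21/13 = [(-6y - 3)·13 − (-21)·(y + 10)] / [13·(y + 10)] = -57(y − 3) / (13(y + 10)).
So |(-6y - 3)/(y + 10) + 21/13| = 57|y − 3| / (13·|y + 10|).
Require δ ≤ 13/2, so |y + 10| ≥ |13| − |y − 3| > 13 − 13/2 = 13/2.
Hence |(-6y - 3)/(y + 10) + 21/13| < 57|y − 3|/(13·(13/2)) = (114/169)|y − 3|, which is < ϵ once |y − 3| < (169/114)ϵ.
Take δ = min(13/2, (169/114)ϵ). Then 0 < |y − 3| < δ forces both bounds, so |(-6y - 3)/(y + 10) + 21/13| < ϵ.

δ = min(13/2, (169/114)ϵ)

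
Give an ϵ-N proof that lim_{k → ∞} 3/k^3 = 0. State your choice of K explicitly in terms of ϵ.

K = (3/ϵ)^{1/3}

Suppose ϵ > 0. For k ≥ 1, |3/k^3 − 0| = 3/k^3.
3/k^3 < ϵ ⇔ k^3 > 3/ϵ ⇔ k > (3/ϵ)^{1/3}.
Take K = (3/ϵ)^{1/3}. Then k > K implies 3/k^3 < ϵ.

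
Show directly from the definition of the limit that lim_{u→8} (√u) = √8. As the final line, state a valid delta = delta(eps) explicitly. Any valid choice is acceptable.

Fix eps > 0. We want delta > 0 such that 0 < |u − 8| < delta implies |√u − √8| < eps.
Multiplying by the conjugate, |√u − √8| = |u − 8|/(√u + √8).
Restrict delta ≤ 8 so that |u − 8| < 8 forces u > 0, and then √u + √8 > √8.
Hence |√u − √8| < |u − 8|/√8, which is < eps once |u − 8| < √8·eps.
Take delta = min(8, √8·eps). If 0 < |u − 8| < delta then u > 0 and |√u − √8| < |u − 8|/√8 < eps.

delta = min(8, √8·eps)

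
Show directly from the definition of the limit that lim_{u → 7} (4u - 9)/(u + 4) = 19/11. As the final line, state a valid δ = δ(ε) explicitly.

δ = min(11/2, (121/50)ε)

Fix ε > 0. We want δ > 0 with 0 < |u − 7| < δ ⇒ |(4u - 9)/(u + 4) − (19/11)| < ε.
Combining over a common denominator, (4u - 9)/(u + 4) − (19/11) = [(4u - 9)·11 − 19·(u + 4)] / [11·(u + 4)] = 25(u − 7) / (11(u + 4)).
So |(4u - 9)/(u + 4) − (19/11)| = 25|u − 7| / (11·|u + 4|).
Require δ ≤ 11/2, so |u + 4| ≥ |11| − |u − 7| > 11 − 11/2 = 11/2.
Hence |(4u - 9)/(u + 4) − (19/11)| < 25|u − 7|/(11·(11/2)) = (50/121)|u − 7|, which is < ε once |u − 7| < (121/50)ε.
Take δ = min(11/2, (121/50)ε). Then 0 < |u − 7| < δ forces both bounds, so |(4u - 9)/(u + 4) − (19/11)| < ε.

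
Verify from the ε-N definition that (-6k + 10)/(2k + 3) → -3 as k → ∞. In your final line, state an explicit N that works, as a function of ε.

Let ε > 0. For k ≥ 1, |(-6k + 10)/(2k + 3) + 3| = |38|/(2(2k + 3)) = 38/(2(2k + 3)).
Since 2k + 3 ≥ 2k for k ≥ 1, this is ≤ 38/(2·2k) = (19/2)/k.
So |(-6k + 10)/(2k + 3) + 3| < ε whenever k > (19/2)/ε.
Take N = (19/2)/ε. If k > N then |(-6k + 10)/(2k + 3) + 3| ≤ (19/2)/k < ε.

N = (19/2)/ε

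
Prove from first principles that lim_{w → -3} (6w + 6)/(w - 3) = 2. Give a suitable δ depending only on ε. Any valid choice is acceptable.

δ = min(3, (3/4)ε)

Fix ε > 0. We want δ > 0 with 0 < |w + 3| < δ ⇒ |(6w + 6)/(w - 3) − 2| < ε.
Combining over a common denominator, (6w + 6)/(w - 3) − 2 = [(6w + 6)·(-6) − (-12)·(w - 3)] / [(-6)·(w - 3)] = -24(w + 3) / ((-6)(w - 3)).
So |(6w + 6)/(w - 3) − 2| = 24|w + 3| / (6·|w − 3|).
Restrict δ ≤ 3. Then |w + 3| < 3 gives |w − 3| = |(w + 3) + (-6)| ≥ 6 − 3 = 3.
Hence |(6w + 6)/(w - 3) − 2| < 24|w + 3|/(6·3) = (4/3)|w + 3|, which is < ε once |w + 3| < (3/4)ε.
Take δ = min(3, (3/4)ε). Then 0 < |w + 3| < δ forces both bounds, so |(6w + 6)/(w - 3) − 2| < ε.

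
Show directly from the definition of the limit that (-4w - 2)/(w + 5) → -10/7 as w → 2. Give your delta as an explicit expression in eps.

Suppose eps > 0. We want delta > 0 with 0 < |w − 2| < delta ⇒ |(-4w - 2)/(w + 5) + 10/7| < eps.
Combining over a common denominator, (-4w - 2)/(w + 5) + 10/7 = [(-4w - 2)·7 − (-10)·(w + 5)] / [7·(w + 5)] = -18(w − 2) / (7(w + 5)).
So |(-4w - 2)/(w + 5) + 10/7| = 18|w − 2| / (7·|w + 5|).
Require delta ≤ 7/2, so |w + 5| ≥ |7| − |w − 2| > 7 − 7/2 = 7/2.
Hence |(-4w - 2)/(w + 5) + 10/7| < 18|w − 2|/(7·(7/2)) = (36/49)|w − 2|, which is < eps once |w − 2| < (49/36)eps.
Take delta = min(7/2, (49/36)eps). Then 0 < |w − 2| < delta forces both bounds, so |(-4w - 2)/(w + 5) + 10/7| < eps.

delta = min(7/2, (49/36)eps)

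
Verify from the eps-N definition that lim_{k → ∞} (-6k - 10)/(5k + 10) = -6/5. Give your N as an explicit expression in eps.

Fix eps > 0. For k ≥ 1, |(-6k - 10)/(5k + 10) + 6/5| = |10|/(5(5k + 10)) = 10/(5(5k + 10)).
Since 5k + 10 ≥ 5k for k ≥ 1, this is ≤ 10/(5·5k) = (2/5)/k.
So |(-6k - 10)/(5k + 10) + 6/5| < eps whenever k > (2/5)/eps.
Take N = (2/5)/eps. If k > N then |(-6k - 10)/(5k + 10) + 6/5| ≤ (2/5)/k < eps.

N = (2/5)/eps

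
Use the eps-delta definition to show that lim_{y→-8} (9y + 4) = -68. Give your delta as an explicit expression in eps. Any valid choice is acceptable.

delta = eps/9

Let eps > 0. We need delta > 0 so that 0 < |y + 8| < delta implies |(9y + 4) + 68| < eps.
|(9y + 4) + 68| = |9y + 72| = 9|y + 8|.
Thus it suffices that |y + 8| < eps/9.
Choosing delta = eps/9 gives |(9y + 4) + 68| = 9|y + 8| < eps whenever |y + 8| < delta.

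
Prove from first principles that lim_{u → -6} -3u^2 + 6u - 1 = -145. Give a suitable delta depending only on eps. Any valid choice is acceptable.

Fix eps > 0. We want delta > 0 such that 0 < |u + 6| < delta implies |(-3u^2 + 6u - 1) + 145| < eps.
(-3u^2 + 6u - 1) + 145 = -3u^2 + 6u + 144 = (u + 6)(-3u + 24).
So |(-3u^2 + 6u - 1) + 145| = |u + 6|·|-3u + 24|.
Assume first that |u + 6| < 1, so |u| < 7. Then |-3u + 24| ≤ 3·7 + 24 = 45.
Hence |(-3u^2 + 6u - 1) + 145| ≤ 45|u + 6| < eps provided |u + 6| < eps/45.
Take delta = min(1, eps/45). Then 0 < |u + 6| < delta gives both |u + 6| < 1 and |u + 6| < eps/45, so |(-3u^2 + 6u - 1) + 145| < eps.

delta = min(1, eps/45)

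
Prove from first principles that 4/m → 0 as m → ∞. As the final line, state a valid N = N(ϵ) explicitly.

Let ϵ > 0 be given. For m ≥ 1, |4/m − 0| = 4/(m) ≤ 4/m.
We need 4/m < ϵ, i.e. m > 4/ϵ.
Take N = 4/ϵ. If m > N then |4/m| ≤ 4/m < ϵ.

N = 4/ϵ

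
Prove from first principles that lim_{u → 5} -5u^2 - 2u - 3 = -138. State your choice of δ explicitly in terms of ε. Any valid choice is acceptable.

Let ε > 0. We want δ > 0 such that 0 < |u − 5| < δ implies |(-5u^2 - 2u - 3) + 138| < ε.
(-5u^2 - 2u - 3) + 138 = -5u^2 - 2u + 135 = (u − 5)(-5u - 27).
So |(-5u^2 - 2u - 3) + 138| = |u − 5|·|-5u - 27|.
Require δ ≤ 1. Then |u − 5| < 1 gives |u| < 6, and by the triangle inequality |-5u - 27| ≤ 5·6 + 27 = 57.
Hence |(-5u^2 - 2u - 3) + 138| ≤ 57|u − 5| < ε provided |u − 5| < ε/57.
Choosing δ = min(1, ε/57) ensures both conditions, hence |(-5u^2 - 2u - 3) + 138| < ε.

δ = min(1, ε/57)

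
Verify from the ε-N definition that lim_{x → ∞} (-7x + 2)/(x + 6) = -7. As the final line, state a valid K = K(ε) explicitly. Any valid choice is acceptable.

K = 44/ε

Fix ε > 0. We seek K > 0 such that x > K implies |(-7x + 2)/(x + 6) + 7| < ε.
(-7x + 2)/(x + 6) + 7 = ((-7x + 2) − (-7)(x + 6)) / ((x + 6)) = 44/((x + 6)).
For x > 0 we have x + 6 > x, so |(-7x + 2)/(x + 6) + 7| = 44/((x + 6)) < 44/(x) = 44/x.
Thus |(-7x + 2)/(x + 6) + 7| < ε whenever x > 44/ε.
Take K = 44/ε. If x > K then |(-7x + 2)/(x + 6) + 7| < 44/x < ε.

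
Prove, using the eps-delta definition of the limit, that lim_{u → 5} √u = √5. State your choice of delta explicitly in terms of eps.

delta = min(5, √5·eps)

Let eps > 0. We want delta > 0 such that 0 < |u − 5| < delta implies |√u − √5| < eps.
Multiplying by the conjugate, |√u − √5| = |u − 5|/(√u + √5).
Restrict delta ≤ 5 so that |u − 5| < 5 forces u > 0, and then √u + √5 > √5.
Hence |√u − √5| < |u − 5|/√5, which is < eps once |u − 5| < √5·eps.
Take delta = min(5, √5·eps). If 0 < |u − 5| < delta then u > 0 and |√u − √5| < |u − 5|/√5 < eps.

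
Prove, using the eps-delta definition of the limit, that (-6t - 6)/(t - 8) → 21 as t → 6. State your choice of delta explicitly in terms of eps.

delta = min(1, (1/27)eps)

Let eps > 0 be given. We want delta > 0 with 0 < |t − 6| < delta ⇒ |(-6t - 6)/(t - 8) − 21| < eps.
Combining over a common denominator, (-6t - 6)/(t - 8) − 21 = [(-6t - 6)·(-2) − (-42)·(t - 8)] / [(-2)·(t - 8)] = 54(t − 6) / ((-2)(t - 8)).
So |(-6t - 6)/(t - 8) − 21| = 54|t − 6| / (2·|t − 8|).
Restrict delta ≤ 1. Then |t − 6| < 1 gives |t − 8| = |(t − 6) + (-2)| ≥ 2 − 1 = 1.
Hence |(-6t - 6)/(t - 8) − 21| < 54|t − 6|/(2·1) = 27|t − 6|, which is < eps once |t − 6| < (1/27)eps.
Take delta = min(1, (1/27)eps). Then 0 < |t − 6| < delta forces both bounds, so |(-6t - 6)/(t - 8) − 21| < eps.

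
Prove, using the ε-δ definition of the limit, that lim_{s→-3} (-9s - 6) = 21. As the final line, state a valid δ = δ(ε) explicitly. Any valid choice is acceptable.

Let ε > 0. We need δ > 0 so that 0 < |s + 3| < δ implies |(-9s - 6) − 21| < ε.
|(-9s - 6) − 21| = |-9s - 27| = 9|s + 3|.
So 9|s + 3| < ε exactly when |s + 3| < ε/9.
Choosing δ = ε/9 gives |(-9s - 6) − 21| = 9|s + 3| < ε whenever |s + 3| < δ.

δ = ε/9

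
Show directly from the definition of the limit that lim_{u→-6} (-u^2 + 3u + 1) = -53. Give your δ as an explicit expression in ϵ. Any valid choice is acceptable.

δ = min(2, ϵ/17)

Fix ϵ > 0. We want δ > 0 such that 0 < |u + 6| < δ implies |(-u^2 + 3u + 1) + 53| < ϵ.
(-u^2 + 3u + 1) + 53 = -u^2 + 3u + 54 = (u + 6)(-u + 9).
So |(-u^2 + 3u + 1) + 53| = |u + 6|·|-u + 9|.
Require δ ≤ 2. Then |u + 6| < 2 gives |u| < 8, and by the triangle inequality |-u + 9| ≤ 8 + 9 = 17.
Hence |(-u^2 + 3u + 1) + 53| ≤ 17|u + 6| < ϵ provided |u + 6| < ϵ/17.
Take δ = min(2, ϵ/17). Then 0 < |u + 6| < δ gives both |u + 6| < 2 and |u + 6| < ϵ/17, so |(-u^2 + 3u + 1) + 53| < ϵ.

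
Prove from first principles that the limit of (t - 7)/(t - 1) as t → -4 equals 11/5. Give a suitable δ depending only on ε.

Let ε > 0 be given. We want δ > 0 with 0 < |t + 4| < δ ⇒ |(t - 7)/(t - 1) − (11/5)| < ε.
Combining over a common denominator, (t - 7)/(t - 1) − (11/5) = [(t - 7)·(-5) − (-11)·(t - 1)] / [(-5)·(t - 1)] = 6(t + 4) / ((-5)(t - 1)).
So |(t - 7)/(t - 1) − (11/5)| = 6|t + 4| / (5·|t − 1|).
Restrict δ ≤ 5/2. Then |t + 4| < 5/2 gives |t − 1| = |(t + 4) + (-5)| ≥ 5 − 5/2 = 5/2.
Hence |(t - 7)/(t - 1) − (11/5)| < 6|t + 4|/(5·(5/2)) = (12/25)|t + 4|, which is < ε once |t + 4| < (25/12)ε.
Take δ = min(5/2, (25/12)ε). Then 0 < |t + 4| < δ forces both bounds, so |(t - 7)/(t - 1) − (11/5)| < ε.

δ = min(5/2, (25/12)ε)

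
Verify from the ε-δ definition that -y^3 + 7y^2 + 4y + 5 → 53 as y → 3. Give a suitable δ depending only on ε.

Let ε > 0. We want δ > 0 such that 0 < |y − 3| < δ implies |(-y^3 + 7y^2 + 4y + 5) − 53| < ε.
(-y^3 + 7y^2 + 4y + 5) − 53 = -y^3 + 7y^2 + 4y - 48 = (y − 3)(-y^2 + 4y + 16).
So |(-y^3 + 7y^2 + 4y + 5) − 53| = |y − 3|·|-y^2 + 4y + 16|.
Require δ ≤ 1. Then |y − 3| < 1 gives |y| < 4, and by the triangle inequality |-y^2 + 4y + 16| ≤ 4^2 + 4·4 + 16 = 48.
Hence |(-y^3 + 7y^2 + 4y + 5) − 53| ≤ 48|y − 3| < ε provided |y − 3| < ε/48.
Choosing δ = min(1, ε/48) ensures both conditions, hence |(-y^3 + 7y^2 + 4y + 5) − 53| < ε.

δ = min(1, ε/48)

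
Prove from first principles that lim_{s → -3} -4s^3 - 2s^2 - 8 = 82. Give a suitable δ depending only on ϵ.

δ = min(1, ϵ/134)

Let ϵ > 0. We want δ > 0 such that 0 < |s + 3| < δ implies |(-4s^3 - 2s^2 - 8) − 82| < ϵ.
(-4s^3 - 2s^2 - 8) − 82 = -4s^3 - 2s^2 - 90 = (s + 3)(-4s^2 + 10s - 30).
So |(-4s^3 - 2s^2 - 8) − 82| = |s + 3|·|-4s^2 + 10s - 30|.
Assume first that |s + 3| < 1, so |s| < 4. Then |-4s^2 + 10s - 30| ≤ 4·4^2 + 10·4 + 30 = 134.
Hence |(-4s^3 - 2s^2 - 8) − 82| ≤ 134|s + 3| < ϵ provided |s + 3| < ϵ/134.
Take δ = min(1, ϵ/134). Then 0 < |s + 3| < δ gives both |s + 3| < 1 and |s + 3| < ϵ/134, so |(-4s^3 - 2s^2 - 8) − 82| < ϵ.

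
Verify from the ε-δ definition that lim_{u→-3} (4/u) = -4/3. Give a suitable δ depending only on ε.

δ = min(3/2, (9/8)ε)

Suppose ε > 0. We seek δ > 0 such that 0 < |u + 3| < δ implies |4/u + 4/3| < ε.
|4/u + 4/3| = 4·|-3 − u|/(3·|u|) = 4|u + 3|/(3|u|).
Restrict δ ≤ 3/2. Then |u + 3| < 3/2 gives |u| > 3/2, so 3|u| > 9/2.
Then |4/u + 4/3| < 4|u + 3|/(9/2), which is < ε when |u + 3| < (9/8)ε.
Take δ = min(3/2, (9/8)ε). Then 0 < |u + 3| < δ gives both |u + 3| < 3/2 and |u + 3| < (9/8)ε, so |4/u + 4/3| < ε.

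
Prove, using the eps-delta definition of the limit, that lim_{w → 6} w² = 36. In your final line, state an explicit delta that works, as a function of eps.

delta = min(2, eps/14)

Let eps > 0. We seek delta > 0 with 0 < |w − 6| < delta ⇒ |w² − 36| < eps.
Factor: w² − 36 = (w − 6)(w + 6), so |w² − 36| = |w − 6|·|w + 6|.
Impose delta ≤ 2 so that |w| < 8; then |w + 6| ≤ 14.
Hence |w² − 36| ≤ 14|w − 6|, which is < eps once |w − 6| < eps/14.
Take delta = min(2, eps/14). If 0 < |w − 6| < delta then both bounds hold and |w² − 36| ≤ 14|w − 6| < 14·(eps/14) = eps.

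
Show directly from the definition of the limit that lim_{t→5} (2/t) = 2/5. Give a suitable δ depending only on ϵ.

Suppose ϵ > 0. We seek δ > 0 such that 0 < |t − 5| < δ implies |2/t − (2/5)| < ϵ.
|2/t − (2/5)| = 2·|5 − t|/(5·|t|) = 2|t − 5|/(5|t|).
Restrict δ ≤ 5/2. Then |t − 5| < 5/2 gives |t| > 5/2, so 5|t| > 25/2.
Then |2/t − (2/5)| < 2|t − 5|/(25/2), which is < ϵ when |t − 5| < (25/4)ϵ.
Take δ = min(5/2, (25/4)ϵ). Then 0 < |t − 5| < δ gives both |t − 5| < 5/2 and |t − 5| < (25/4)ϵ, so |2/t − (2/5)| < ϵ.

δ = min(5/2, (25/4)ϵ)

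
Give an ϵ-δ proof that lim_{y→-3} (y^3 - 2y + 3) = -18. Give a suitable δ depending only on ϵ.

Fix ϵ > 0. We want δ > 0 such that 0 < |y + 3| < δ implies |(y^3 - 2y + 3) + 18| < ϵ.
(y^3 - 2y + 3) + 18 = y^3 - 2y + 21 = (y + 3)(y^2 - 3y + 7).
So |(y^3 - 2y + 3) + 18| = |y + 3|·|y^2 - 3y + 7|.
Assume first that |y + 3| < 1, so |y| < 4. Then |y^2 - 3y + 7| ≤ 4^2 + 3·4 + 7 = 35.
Hence |(y^3 - 2y + 3) + 18| ≤ 35|y + 3| < ϵ provided |y + 3| < ϵ/35.
Choosing δ = min(1, ϵ/35) ensures both conditions, hence |(y^3 - 2y + 3) + 18| < ϵ.

δ = min(1, ϵ/35)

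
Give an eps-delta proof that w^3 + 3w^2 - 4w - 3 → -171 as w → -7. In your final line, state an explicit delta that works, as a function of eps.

Fix eps > 0. We want delta > 0 such that 0 < |w + 7| < delta implies |(w^3 + 3w^2 - 4w - 3) + 171| < eps.
(w^3 + 3w^2 - 4w - 3) + 171 = w^3 + 3w^2 - 4w + 168 = (w + 7)(w^2 - 4w + 24).
So |(w^3 + 3w^2 - 4w - 3) + 171| = |w + 7|·|w^2 - 4w + 24|.
Assume first that |w + 7| < 1, so |w| < 8. Then |w^2 - 4w + 24| ≤ 8^2 + 4·8 + 24 = 120.
Hence |(w^3 + 3w^2 - 4w - 3) + 171| ≤ 120|w + 7| < eps provided |w + 7| < eps/120.
Choosing delta = min(1, eps/120) ensures both conditions, hence |(w^3 + 3w^2 - 4w - 3) + 171| < eps.

delta = min(1, eps/120)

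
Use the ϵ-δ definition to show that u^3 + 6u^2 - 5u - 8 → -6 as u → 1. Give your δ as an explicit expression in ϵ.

δ = min(1, ϵ/20)

Fix ϵ > 0. We want δ > 0 such that 0 < |u − 1| < δ implies |(u^3 + 6u^2 - 5u - 8) + 6| < ϵ.
(u^3 + 6u^2 - 5u - 8) + 6 = u^3 + 6u^2 - 5u - 2 = (u − 1)(u^2 + 7u + 2).
So |(u^3 + 6u^2 - 5u - 8) + 6| = |u − 1|·|u^2 + 7u + 2|.
Assume first that |u − 1| < 1, so |u| < 2. Then |u^2 + 7u + 2| ≤ 2^2 + 7·2 + 2 = 20.
Hence |(u^3 + 6u^2 - 5u - 8) + 6| ≤ 20|u − 1| < ϵ provided |u − 1| < ϵ/20.
Choosing δ = min(1, ϵ/20) ensures both conditions, hence |(u^3 + 6u^2 - 5u - 8) + 6| < ϵ.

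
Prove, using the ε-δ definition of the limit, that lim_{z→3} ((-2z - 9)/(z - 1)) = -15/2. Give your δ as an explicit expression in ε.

Fix ε > 0. We want δ > 0 with 0 < |z − 3| < δ ⇒ |(-2z - 9)/(z - 1) + 15/2| < ε.
Combining over a common denominator, (-2z - 9)/(z - 1) + 15/2 = [(-2z - 9)·2 − (-15)·(z - 1)] / [2·(z - 1)] = 11(z − 3) / (2(z - 1)).
So |(-2z - 9)/(z - 1) + 15/2| = 11|z − 3| / (2·|z − 1|).
Require δ ≤ 1, so |z − 1| ≥ |2| − |z − 3| > 2 − 1 = 1.
Hence |(-2z - 9)/(z - 1) + 15/2| < 11|z − 3|/(2·1) = (11/2)|z − 3|, which is < ε once |z − 3| < (2/11)ε.
Take δ = min(1, (2/11)ε). Then 0 < |z − 3| < δ forces both bounds, so |(-2z - 9)/(z - 1) + 15/2| < ε.

δ = min(1, (2/11)ε)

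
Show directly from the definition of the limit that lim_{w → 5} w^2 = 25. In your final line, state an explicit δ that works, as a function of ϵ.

δ = min(2, ϵ/12)

Let ϵ > 0. We seek δ > 0 with 0 < |w − 5| < δ ⇒ |w^2 − 25| < ϵ.
Factor: w^2 − 25 = (w − 5)(w + 5), so |w^2 − 25| = |w − 5|·|w + 5|.
Impose δ ≤ 2 so that |w| < 7; then |w + 5| ≤ 12.
Hence |w^2 − 25| ≤ 12|w − 5|, which is < ϵ once |w − 5| < ϵ/12.
Take δ = min(2, ϵ/12). If 0 < |w − 5| < δ then both bounds hold and |w^2 − 25| ≤ 12|w − 5| < 12·(ϵ/12) = ϵ.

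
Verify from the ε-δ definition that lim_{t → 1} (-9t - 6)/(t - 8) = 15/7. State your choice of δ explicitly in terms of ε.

δ = min(7/2, (49/156)ε)

Suppose ε > 0. We want δ > 0 with 0 < |t − 1| < δ ⇒ |(-9t - 6)/(t - 8) − (15/7)| < ε.
Combining over a common denominator, (-9t - 6)/(t - 8) − (15/7) = [(-9t - 6)·(-7) − (-15)·(t - 8)] / [(-7)·(t - 8)] = 78(t − 1) / ((-7)(t - 8)).
So |(-9t - 6)/(t - 8) − (15/7)| = 78|t − 1| / (7·|t − 8|).
Require δ ≤ 7/2, so |t − 8| ≥ |-7| − |t − 1| > 7 − 7/2 = 7/2.
Hence |(-9t - 6)/(t - 8) − (15/7)| < 78|t − 1|/(7·(7/2)) = (156/49)|t − 1|, which is < ε once |t − 1| < (49/156)ε.
Take δ = min(7/2, (49/156)ε). Then 0 < |t − 1| < δ forces both bounds, so |(-9t - 6)/(t - 8) − (15/7)| < ε.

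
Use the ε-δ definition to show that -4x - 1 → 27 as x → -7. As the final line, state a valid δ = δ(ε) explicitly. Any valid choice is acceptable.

Let ε > 0. We need δ > 0 so that 0 < |x + 7| < δ implies |(-4x - 1) − 27| < ε.
|(-4x - 1) − 27| = |-4x - 28| = 4|x + 7|.
So 4|x + 7| < ε exactly when |x + 7| < ε/4.
Take δ = ε/4. If 0 < |x + 7| < δ then |(-4x - 1) − 27| = 4|x + 7| < 4·(ε/4) = ε.

δ = ε/4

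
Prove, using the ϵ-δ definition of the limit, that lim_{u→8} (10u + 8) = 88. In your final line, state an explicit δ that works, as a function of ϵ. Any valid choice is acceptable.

Let ϵ > 0. We need δ > 0 so that 0 < |u − 8| < δ implies |(10u + 8) − 88| < ϵ.
|(10u + 8) − 88| = |10u - 80| = 10|u − 8|.
Thus it suffices that |u − 8| < ϵ/10.
Take δ = ϵ/10. If 0 < |u − 8| < δ then |(10u + 8) − 88| = 10|u − 8| < 10·(ϵ/10) = ϵ.

δ = ϵ/10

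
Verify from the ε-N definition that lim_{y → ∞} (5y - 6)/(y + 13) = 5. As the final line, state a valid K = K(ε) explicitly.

Let ε > 0 be given. We seek K > 0 such that y > K implies |(5y - 6)/(y + 13) − 5| < ε.
(5y - 6)/(y + 13) − 5 = ((5y - 6) − 5(y + 13)) / ((y + 13)) = -71/((y + 13)).
For y > 0 we have y + 13 > y, so |(5y - 6)/(y + 13) − 5| = 71/((y + 13)) < 71/(y) = 71/y.
Thus |(5y - 6)/(y + 13) − 5| < ε whenever y > 71/ε.
Take K = 71/ε. If y > K then |(5y - 6)/(y + 13) − 5| < 71/y < ε.

K = 71/ε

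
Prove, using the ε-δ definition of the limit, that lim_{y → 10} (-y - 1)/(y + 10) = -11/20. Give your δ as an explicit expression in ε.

δ = min(10, (200/9)ε)

Fix ε > 0. We want δ > 0 with 0 < |y − 10| < δ ⇒ |(-y - 1)/(y + 10) + 11/20| < ε.
Combining over a common denominator, (-y - 1)/(y + 10) + 11/20 = [(-y - 1)·20 − (-11)·(y + 10)] / [20·(y + 10)] = -9(y − 10) / (20(y + 10)).
So |(-y - 1)/(y + 10) + 11/20| = 9|y − 10| / (20·|y + 10|).
Require δ ≤ 10, so |y + 10| ≥ |20| − |y − 10| > 20 − 10 = 10.
Hence |(-y - 1)/(y + 10) + 11/20| < 9|y − 10|/(20·10) = (9/200)|y − 10|, which is < ε once |y − 10| < (200/9)ε.
Take δ = min(10, (200/9)ε). Then 0 < |y − 10| < δ forces both bounds, so |(-y - 1)/(y + 10) + 11/20| < ε.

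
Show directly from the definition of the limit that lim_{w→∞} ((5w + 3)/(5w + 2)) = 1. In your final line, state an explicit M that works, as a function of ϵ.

Let ϵ > 0 be given. We seek M > 0 such that w > M implies |(5w + 3)/(5w + 2) − 1| < ϵ.
(5w + 3)/(5w + 2) − 1 = (5(5w + 3) − 5(5w + 2)) / (5(5w + 2)) = 5/(5(5w + 2)).
For w > 0 we have 5w + 2 > 5w, so |(5w + 3)/(5w + 2) − 1| = 5/(5(5w + 2)) < 5/(5·5w) = (1/5)/w.
Thus |(5w + 3)/(5w + 2) − 1| < ϵ whenever w > (1/5)/ϵ.
Take M = (1/5)/ϵ. If w > M then |(5w + 3)/(5w + 2) − 1| < (1/5)/w < ϵ.

M = (1/5)/ϵ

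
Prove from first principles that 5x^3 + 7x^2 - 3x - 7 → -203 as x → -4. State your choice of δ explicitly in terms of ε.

Suppose ε > 0. We want δ > 0 such that 0 < |x + 4| < δ implies |(5x^3 + 7x^2 - 3x - 7) + 203| < ε.
(5x^3 + 7x^2 - 3x - 7) + 203 = 5x^3 + 7x^2 - 3x + 196 = (x + 4)(5x^2 - 13x + 49).
So |(5x^3 + 7x^2 - 3x - 7) + 203| = |x + 4|·|5x^2 - 13x + 49|.
Require δ ≤ 2. Then |x + 4| < 2 gives |x| < 6, and by the triangle inequality |5x^2 - 13x + 49| ≤ 5·6^2 + 13·6 + 49 = 307.
Hence |(5x^3 + 7x^2 - 3x - 7) + 203| ≤ 307|x + 4| < ε provided |x + 4| < ε/307.
Take δ = min(2, ε/307). Then 0 < |x + 4| < δ gives both |x + 4| < 2 and |x + 4| < ε/307, so |(5x^3 + 7x^2 - 3x - 7) + 203| < ε.

δ = min(2, ε/307)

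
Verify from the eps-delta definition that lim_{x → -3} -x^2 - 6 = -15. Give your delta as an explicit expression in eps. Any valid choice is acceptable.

delta = min(1, eps/7)

Let eps > 0 be given. We want delta > 0 such that 0 < |x + 3| < delta implies |(-x^2 - 6) + 15| < eps.
(-x^2 - 6) + 15 = -x^2 + 9 = (x + 3)(-x + 3).
So |(-x^2 - 6) + 15| = |x + 3|·|-x + 3|.
Assume first that |x + 3| < 1, so |x| < 4. Then |-x + 3| ≤ 4 + 3 = 7.
Hence |(-x^2 - 6) + 15| ≤ 7|x + 3| < eps provided |x + 3| < eps/7.
Take delta = min(1, eps/7). Then 0 < |x + 3| < delta gives both |x + 3| < 1 and |x + 3| < eps/7, so |(-x^2 - 6) + 15| < eps.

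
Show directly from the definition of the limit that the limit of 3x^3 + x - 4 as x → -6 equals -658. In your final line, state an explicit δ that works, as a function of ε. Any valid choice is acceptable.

δ = min(2, ε/445)

Let ε > 0. We want δ > 0 such that 0 < |x + 6| < δ implies |(3x^3 + x - 4) + 658| < ε.
(3x^3 + x - 4) + 658 = 3x^3 + x + 654 = (x + 6)(3x^2 - 18x + 109).
So |(3x^3 + x - 4) + 658| = |x + 6|·|3x^2 - 18x + 109|.
Assume first that |x + 6| < 2, so |x| < 8. Then |3x^2 - 18x + 109| ≤ 3·8^2 + 18·8 + 109 = 445.
Hence |(3x^3 + x - 4) + 658| ≤ 445|x + 6| < ε provided |x + 6| < ε/445.
Take δ = min(2, ε/445). Then 0 < |x + 6| < δ gives both |x + 6| < 2 and |x + 6| < ε/445, so |(3x^3 + x - 4) + 658| < ε.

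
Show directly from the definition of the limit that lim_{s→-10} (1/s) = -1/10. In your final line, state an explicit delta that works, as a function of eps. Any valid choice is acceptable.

Suppose eps > 0. We seek delta > 0 such that 0 < |s + 10| < delta implies |1/s + 1/10| < eps.
|1/s + 1/10| = |-10 − s|/(10·|s|) = |s + 10|/(10|s|).
Restrict delta ≤ 5. Then |s + 10| < 5 gives |s| > 5, so 10|s| > 50.
Then |1/s + 1/10| < |s + 10|/50, which is < eps when |s + 10| < 50eps.
Take delta = min(5, 50eps). Then 0 < |s + 10| < delta gives both |s + 10| < 5 and |s + 10| < 50eps, so |1/s + 1/10| < eps.

delta = min(5, 50eps)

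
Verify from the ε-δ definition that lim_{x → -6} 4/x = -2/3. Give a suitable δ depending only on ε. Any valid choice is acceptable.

δ = min(3, (9/2)ε)

Let ε > 0 be given. We seek δ > 0 such that 0 < |x + 6| < δ implies |4/x + 2/3| < ε.
|4/x + 2/3| = 4·|-6 − x|/(6·|x|) = 4|x + 6|/(6|x|).
Require δ ≤ 3 so that |x| > 6 − 3 = 3, hence 6|x| > 18.
Then |4/x + 2/3| < 4|x + 6|/18, which is < ε when |x + 6| < (9/2)ε.
Take δ = min(3, (9/2)ε). Then 0 < |x + 6| < δ gives both |x + 6| < 3 and |x + 6| < (9/2)ε, so |4/x + 2/3| < ε.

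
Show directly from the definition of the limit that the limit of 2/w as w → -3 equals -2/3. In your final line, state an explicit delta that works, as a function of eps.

Fix eps > 0. We seek delta > 0 such that 0 < |w + 3| < delta implies |2/w + 2/3| < eps.
|2/w + 2/3| = 2·|-3 − w|/(3·|w|) = 2|w + 3|/(3|w|).
Require delta ≤ 3/2 so that |w| > 3 − 3/2 = 3/2, hence 3|w| > 9/2.
Then |2/w + 2/3| < 2|w + 3|/(9/2), which is < eps when |w + 3| < (9/4)eps.
Take delta = min(3/2, (9/4)eps). Then 0 < |w + 3| < delta gives both |w + 3| < 3/2 and |w + 3| < (9/4)eps, so |2/w + 2/3| < eps.

delta = min(3/2, (9/4)eps)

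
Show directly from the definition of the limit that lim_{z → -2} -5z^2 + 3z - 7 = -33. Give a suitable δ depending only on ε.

Let ε > 0 be given. We want δ > 0 such that 0 < |z + 2| < δ implies |(-5z^2 + 3z - 7) + 33| < ε.
(-5z^2 + 3z - 7) + 33 = -5z^2 + 3z + 26 = (z + 2)(-5z + 13).
So |(-5z^2 + 3z - 7) + 33| = |z + 2|·|-5z + 13|.
Assume first that |z + 2| < 2, so |z| < 4. Then |-5z + 13| ≤ 5·4 + 13 = 33.
Hence |(-5z^2 + 3z - 7) + 33| ≤ 33|z + 2| < ε provided |z + 2| < ε/33.
Take δ = min(2, ε/33). Then 0 < |z + 2| < δ gives both |z + 2| < 2 and |z + 2| < ε/33, so |(-5z^2 + 3z - 7) + 33| < ε.

δ = min(2, ε/33)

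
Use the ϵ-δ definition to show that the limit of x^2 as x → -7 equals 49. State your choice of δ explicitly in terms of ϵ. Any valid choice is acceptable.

δ = min(1, ϵ/15)

Let ϵ > 0. We seek δ > 0 with 0 < |x + 7| < δ ⇒ |x^2 − 49| < ϵ.
Factor: x^2 − 49 = (x + 7)(x - 7), so |x^2 − 49| = |x + 7|·|x - 7|.
Restrict δ ≤ 1. Then |x + 7| < 1 gives |x| < 8, so by the triangle inequality |x - 7| ≤ 8 + 7 = 15.
Hence |x^2 − 49| ≤ 15|x + 7|, which is < ϵ once |x + 7| < ϵ/15.
Take δ = min(1, ϵ/15). If 0 < |x + 7| < δ then both bounds hold and |x^2 − 49| ≤ 15|x + 7| < 15·(ϵ/15) = ϵ.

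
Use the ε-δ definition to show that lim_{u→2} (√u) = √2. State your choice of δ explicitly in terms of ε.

δ = min(2, √2·ε)

Let ε > 0 be given. We want δ > 0 such that 0 < |u − 2| < δ implies |√u − √2| < ε.
Rationalise: √u − √2 = (u − 2)/(√u + √2), so |√u − √2| = |u − 2|/(√u + √2).
Restrict δ ≤ 2 so that |u − 2| < 2 forces u > 0, and then √u + √2 > √2.
Hence |√u − √2| < |u − 2|/√2, which is < ε once |u − 2| < √2·ε.
Take δ = min(2, √2·ε). If 0 < |u − 2| < δ then u > 0 and |√u − √2| < |u − 2|/√2 < ε.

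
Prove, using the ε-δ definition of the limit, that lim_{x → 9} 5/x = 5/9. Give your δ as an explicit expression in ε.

δ = min(9/2, (81/10)ε)

Let ε > 0. We seek δ > 0 such that 0 < |x − 9| < δ implies |5/x − (5/9)| < ε.
|5/x − (5/9)| = 5·|9 − x|/(9·|x|) = 5|x − 9|/(9|x|).
Restrict δ ≤ 9/2. Then |x − 9| < 9/2 gives |x| > 9/2, so 9|x| > 81/2.
Then |5/x − (5/9)| < 5|x − 9|/(81/2), which is < ε when |x − 9| < (81/10)ε.
Take δ = min(9/2, (81/10)ε). Then 0 < |x − 9| < δ gives both |x − 9| < 9/2 and |x − 9| < (81/10)ε, so |5/x − (5/9)| < ε.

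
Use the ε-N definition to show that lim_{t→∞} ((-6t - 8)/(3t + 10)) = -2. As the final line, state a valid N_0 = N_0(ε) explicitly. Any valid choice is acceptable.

Suppose ε > 0. We seek N_0 > 0 such that t > N_0 implies |(-6t - 8)/(3t + 10) + 2| < ε.
(-6t - 8)/(3t + 10) + 2 = (3(-6t - 8) − (-6)(3t + 10)) / (3(3t + 10)) = 36/(3(3t + 10)).
For t > 0 we have 3t + 10 > 3t, so |(-6t - 8)/(3t + 10) + 2| = 36/(3(3t + 10)) < 36/(3·3t) = 4/t.
Thus |(-6t - 8)/(3t + 10) + 2| < ε whenever t > 4/ε.
Take N_0 = 4/ε. If t > N_0 then |(-6t - 8)/(3t + 10) + 2| < 4/t < ε.

N_0 = 4/ε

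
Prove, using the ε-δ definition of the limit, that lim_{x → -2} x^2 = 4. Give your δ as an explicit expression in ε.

Let ε > 0 be given. We seek δ > 0 with 0 < |x + 2| < δ ⇒ |x^2 − 4| < ε.
Factor: x^2 − 4 = (x + 2)(x - 2), so |x^2 − 4| = |x + 2|·|x - 2|.
Impose δ ≤ 1 so that |x| < 3; then |x - 2| ≤ 5.
Hence |x^2 − 4| ≤ 5|x + 2|, which is < ε once |x + 2| < ε/5.
Take δ = min(1, ε/5). If 0 < |x + 2| < δ then both bounds hold and |x^2 − 4| ≤ 5|x + 2| < 5·(ε/5) = ε.

δ = min(1, ε/5)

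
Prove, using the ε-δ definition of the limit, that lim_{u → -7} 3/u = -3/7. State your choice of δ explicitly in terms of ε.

δ = min(7/2, (49/6)ε)

Suppose ε > 0. We seek δ > 0 such that 0 < |u + 7| < δ implies |3/u + 3/7| < ε.
|3/u + 3/7| = 3·|-7 − u|/(7·|u|) = 3|u + 7|/(7|u|).
Require δ ≤ 7/2 so that |u| > 7 − 7/2 = 7/2, hence 7|u| > 49/2.
Then |3/u + 3/7| < 3|u + 7|/(49/2), which is < ε when |u + 7| < (49/6)ε.
Take δ = min(7/2, (49/6)ε). Then 0 < |u + 7| < δ gives both |u + 7| < 7/2 and |u + 7| < (49/6)ε, so |3/u + 3/7| < ε.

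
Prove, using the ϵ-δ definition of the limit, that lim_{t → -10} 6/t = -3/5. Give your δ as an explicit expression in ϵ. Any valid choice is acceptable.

Let ϵ > 0. We seek δ > 0 such that 0 < |t + 10| < δ implies |6/t + 3/5| < ϵ.
|6/t + 3/5| = 6·|-10 − t|/(10·|t|) = 6|t + 10|/(10|t|).
Require δ ≤ 5 so that |t| > 10 − 5 = 5, hence 10|t| > 50.
Then |6/t + 3/5| < 6|t + 10|/50, which is < ϵ when |t + 10| < (25/3)ϵ.
Take δ = min(5, (25/3)ϵ). Then 0 < |t + 10| < δ gives both |t + 10| < 5 and |t + 10| < (25/3)ϵ, so |6/t + 3/5| < ϵ.

δ = min(5, (25/3)ϵ)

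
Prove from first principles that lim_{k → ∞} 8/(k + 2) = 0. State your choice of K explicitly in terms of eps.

K = 8/eps

Let eps > 0 be given. For k ≥ 1, |8/(k + 2) − 0| = 8/(k + 2) ≤ 8/k.
We need 8/k < eps, i.e. k > 8/eps.
Take K = 8/eps. If k > K then |8/(k + 2)| ≤ 8/k < eps.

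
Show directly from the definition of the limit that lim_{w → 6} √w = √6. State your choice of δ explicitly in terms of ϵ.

δ = min(6, √6·ϵ)

Let ϵ > 0. We want δ > 0 such that 0 < |w − 6| < δ implies |√w − √6| < ϵ.
Rationalise: √w − √6 = (w − 6)/(√w + √6), so |√w − √6| = |w − 6|/(√w + √6).
Restrict δ ≤ 6 so that |w − 6| < 6 forces w > 0, and then √w + √6 > √6.
Hence |√w − √6| < |w − 6|/√6, which is < ϵ once |w − 6| < √6·ϵ.
Take δ = min(6, √6·ϵ). If 0 < |w − 6| < δ then w > 0 and |√w − √6| < |w − 6|/√6 < ϵ.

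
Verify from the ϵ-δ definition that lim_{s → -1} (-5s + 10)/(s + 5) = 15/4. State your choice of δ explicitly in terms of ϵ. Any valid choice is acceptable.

δ = min(2, (8/35)ϵ)

Let ϵ > 0 be given. We want δ > 0 with 0 < |s + 1| < δ ⇒ |(-5s + 10)/(s + 5) − (15/4)| < ϵ.
Combining over a common denominator, (-5s + 10)/(s + 5) − (15/4) = [(-5s + 10)·4 − 15·(s + 5)] / [4·(s + 5)] = -35(s + 1) / (4(s + 5)).
So |(-5s + 10)/(s + 5) − (15/4)| = 35|s + 1| / (4·|s + 5|).
Restrict δ ≤ 2. Then |s + 1| < 2 gives |s + 5| = |(s + 1) + 4| ≥ 4 − 2 = 2.
Hence |(-5s + 10)/(s + 5) − (15/4)| < 35|s + 1|/(4·2) = (35/8)|s + 1|, which is < ϵ once |s + 1| < (8/35)ϵ.
Take δ = min(2, (8/35)ϵ). Then 0 < |s + 1| < δ forces both bounds, so |(-5s + 10)/(s + 5) − (15/4)| < ϵ.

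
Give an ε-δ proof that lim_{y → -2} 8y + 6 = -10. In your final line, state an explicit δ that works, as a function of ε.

δ = ε/8

Let ε > 0 be given. We need δ > 0 so that 0 < |y + 2| < δ implies |(8y + 6) + 10| < ε.
|(8y + 6) + 10| = |8y + 16| = 8|y + 2|.
So 8|y + 2| < ε exactly when |y + 2| < ε/8.
Choosing δ = ε/8 gives |(8y + 6) + 10| = 8|y + 2| < ε whenever |y + 2| < δ.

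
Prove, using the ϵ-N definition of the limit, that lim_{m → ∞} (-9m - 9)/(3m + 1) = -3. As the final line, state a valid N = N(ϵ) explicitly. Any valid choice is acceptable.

N = 2/ϵ

Fix ϵ > 0. For m ≥ 1, |(-9m - 9)/(3m + 1) + 3| = |-18|/(3(3m + 1)) = 18/(3(3m + 1)).
Since 3m + 1 ≥ 3m for m ≥ 1, this is ≤ 18/(3·3m) = 2/m.
So |(-9m - 9)/(3m + 1) + 3| < ϵ whenever m > 2/ϵ.
Take N = 2/ϵ. If m > N then |(-9m - 9)/(3m + 1) + 3| ≤ 2/m < ϵ.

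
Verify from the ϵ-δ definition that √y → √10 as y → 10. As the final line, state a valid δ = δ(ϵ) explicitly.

Let ϵ > 0. We want δ > 0 such that 0 < |y − 10| < δ implies |√y − √10| < ϵ.
Multiplying by the conjugate, |√y − √10| = |y − 10|/(√y + √10).
Restrict δ ≤ 10 so that |y − 10| < 10 forces y > 0, and then √y + √10 > √10.
Hence |√y − √10| < |y − 10|/√10, which is < ϵ once |y − 10| < √10·ϵ.
Take δ = min(10, √10·ϵ). If 0 < |y − 10| < δ then y > 0 and |√y − √10| < |y − 10|/√10 < ϵ.

δ = min(10, √10·ϵ)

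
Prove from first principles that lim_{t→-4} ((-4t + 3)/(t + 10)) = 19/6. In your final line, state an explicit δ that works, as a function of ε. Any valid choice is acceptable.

δ = min(3, (18/43)ε)

Suppose ε > 0. We want δ > 0 with 0 < |t + 4| < δ ⇒ |(-4t + 3)/(t + 10) − (19/6)| < ε.
Combining over a common denominator, (-4t + 3)/(t + 10) − (19/6) = [(-4t + 3)·6 − 19·(t + 10)] / [6·(t + 10)] = -43(t + 4) / (6(t + 10)).
So |(-4t + 3)/(t + 10) − (19/6)| = 43|t + 4| / (6·|t + 10|).
Require δ ≤ 3, so |t + 10| ≥ |6| − |t + 4| > 6 − 3 = 3.
Hence |(-4t + 3)/(t + 10) − (19/6)| < 43|t + 4|/(6·3) = (43/18)|t + 4|, which is < ε once |t + 4| < (18/43)ε.
Take δ = min(3, (18/43)ε). Then 0 < |t + 4| < δ forces both bounds, so |(-4t + 3)/(t + 10) − (19/6)| < ε.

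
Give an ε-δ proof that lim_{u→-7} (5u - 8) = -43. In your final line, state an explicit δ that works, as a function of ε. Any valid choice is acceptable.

Fix ε > 0. We need δ > 0 so that 0 < |u + 7| < δ implies |(5u - 8) + 43| < ε.
Since (5u - 8) + 43 = 5(u + 7), we have |(5u - 8) + 43| = 5|u + 7|.
So 5|u + 7| < ε exactly when |u + 7| < ε/5.
Choosing δ = ε/5 gives |(5u - 8) + 43| = 5|u + 7| < ε whenever |u + 7| < δ.

δ = ε/5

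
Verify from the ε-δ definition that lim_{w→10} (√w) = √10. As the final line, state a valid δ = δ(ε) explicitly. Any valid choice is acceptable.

Fix ε > 0. We want δ > 0 such that 0 < |w − 10| < δ implies |√w − √10| < ε.
Rationalise: √w − √10 = (w − 10)/(√w + √10), so |√w − √10| = |w − 10|/(√w + √10).
Restrict δ ≤ 10 so that |w − 10| < 10 forces w > 0, and then √w + √10 > √10.
Hence |√w − √10| < |w − 10|/√10, which is < ε once |w − 10| < √10·ε.
Take δ = min(10, √10·ε). If 0 < |w − 10| < δ then w > 0 and |√w − √10| < |w − 10|/√10 < ε.

δ = min(10, √10·ε)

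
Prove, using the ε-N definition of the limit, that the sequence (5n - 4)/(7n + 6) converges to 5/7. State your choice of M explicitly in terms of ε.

M = (58/49)/ε

Let ε > 0. For n ≥ 1, |(5n - 4)/(7n + 6) − (5/7)| = |-58|/(7(7n + 6)) = 58/(7(7n + 6)).
Since 7n + 6 ≥ 7n for n ≥ 1, this is ≤ 58/(7·7n) = (58/49)/n.
So |(5n - 4)/(7n + 6) − (5/7)| < ε whenever n > (58/49)/ε.
Take M = (58/49)/ε. If n > M then |(5n - 4)/(7n + 6) − (5/7)| ≤ (58/49)/n < ε.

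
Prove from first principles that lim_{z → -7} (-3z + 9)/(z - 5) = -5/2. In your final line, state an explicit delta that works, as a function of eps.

delta = min(6, 12eps)

Suppose eps > 0. We want delta > 0 with 0 < |z + 7| < delta ⇒ |(-3z + 9)/(z - 5) + 5/2| < eps.
Combining over a common denominator, (-3z + 9)/(z - 5) + 5/2 = [(-3z + 9)·(-12) − 30·(z - 5)] / [(-12)·(z - 5)] = 6(z + 7) / ((-12)(z - 5)).
So |(-3z + 9)/(z - 5) + 5/2| = 6|z + 7| / (12·|z − 5|).
Require delta ≤ 6, so |z − 5| ≥ |-12| − |z + 7| > 12 − 6 = 6.
Hence |(-3z + 9)/(z - 5) + 5/2| < 6|z + 7|/(12·6) = (1/12)|z + 7|, which is < eps once |z + 7| < 12eps.
Take delta = min(6, 12eps). Then 0 < |z + 7| < delta forces both bounds, so |(-3z + 9)/(z - 5) + 5/2| < eps.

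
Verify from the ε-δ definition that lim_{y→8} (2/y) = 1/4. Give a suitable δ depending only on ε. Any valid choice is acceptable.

δ = min(4, 16ε)

Suppose ε > 0. We seek δ > 0 such that 0 < |y − 8| < δ implies |2/y − (1/4)| < ε.
|2/y − (1/4)| = 2·|8 − y|/(8·|y|) = 2|y − 8|/(8|y|).
Restrict δ ≤ 4. Then |y − 8| < 4 gives |y| > 4, so 8|y| > 32.
Then |2/y − (1/4)| < 2|y − 8|/32, which is < ε when |y − 8| < 16ε.
Take δ = min(4, 16ε). Then 0 < |y − 8| < δ gives both |y − 8| < 4 and |y − 8| < 16ε, so |2/y − (1/4)| < ε.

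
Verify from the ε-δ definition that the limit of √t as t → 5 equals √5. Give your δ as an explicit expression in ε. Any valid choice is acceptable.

δ = min(5, √5·ε)

Fix ε > 0. We want δ > 0 such that 0 < |t − 5| < δ implies |√t − √5| < ε.
Multiplying by the conjugate, |√t − √5| = |t − 5|/(√t + √5).
Restrict δ ≤ 5 so that |t − 5| < 5 forces t > 0, and then √t + √5 > √5.
Hence |√t − √5| < |t − 5|/√5, which is < ε once |t − 5| < √5·ε.
Take δ = min(5, √5·ε). If 0 < |t − 5| < δ then t > 0 and |√t − √5| < |t − 5|/√5 < ε.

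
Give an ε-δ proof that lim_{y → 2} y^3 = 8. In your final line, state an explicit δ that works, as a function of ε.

δ = min(2, ε/28)

Let ε > 0 be given. We seek δ > 0 with 0 < |y − 2| < δ ⇒ |y^3 − 8| < ε.
Factor: y^3 − 8 = (y − 2)(y^2 + 2y + 4), so |y^3 − 8| = |y − 2|·|y^2 + 2y + 4|.
Restrict δ ≤ 2. Then |y − 2| < 2 gives |y| < 4, so by the triangle inequality |y^2 + 2y + 4| ≤ 4^2 + 2·4 + 4 = 28.
Hence |y^3 − 8| ≤ 28|y − 2|, which is < ε once |y − 2| < ε/28.
Take δ = min(2, ε/28). If 0 < |y − 2| < δ then both bounds hold and |y^3 − 8| ≤ 28|y − 2| < 28·(ε/28) = ε.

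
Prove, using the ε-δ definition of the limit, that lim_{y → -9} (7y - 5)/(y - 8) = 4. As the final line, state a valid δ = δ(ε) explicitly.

Suppose ε > 0. We want δ > 0 with 0 < |y + 9| < δ ⇒ |(7y - 5)/(y - 8) − 4| < ε.
Combining over a common denominator, (7y - 5)/(y - 8) − 4 = [(7y - 5)·(-17) − (-68)·(y - 8)] / [(-17)·(y - 8)] = -51(y + 9) / ((-17)(y - 8)).
So |(7y - 5)/(y - 8) − 4| = 51|y + 9| / (17·|y − 8|).
Require δ ≤ 17/2, so |y − 8| ≥ |-17| − |y + 9| > 17 − 17/2 = 17/2.
Hence |(7y - 5)/(y - 8) − 4| < 51|y + 9|/(17·(17/2)) = (6/17)|y + 9|, which is < ε once |y + 9| < (17/6)ε.
Take δ = min(17/2, (17/6)ε). Then 0 < |y + 9| < δ forces both bounds, so |(7y - 5)/(y - 8) − 4| < ε.

δ = min(17/2, (17/6)ε)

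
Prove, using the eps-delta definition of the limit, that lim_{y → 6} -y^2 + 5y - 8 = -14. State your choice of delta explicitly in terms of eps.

delta = min(1, eps/8)

Suppose eps > 0. We want delta > 0 such that 0 < |y − 6| < delta implies |(-y^2 + 5y - 8) + 14| < eps.
(-y^2 + 5y - 8) + 14 = -y^2 + 5y + 6 = (y − 6)(-y - 1).
So |(-y^2 + 5y - 8) + 14| = |y − 6|·|-y - 1|.
Assume first that |y − 6| < 1, so |y| < 7. Then |-y - 1| ≤ 7 + 1 = 8.
Hence |(-y^2 + 5y - 8) + 14| ≤ 8|y − 6| < eps provided |y − 6| < eps/8.
Take delta = min(1, eps/8). Then 0 < |y − 6| < delta gives both |y − 6| < 1 and |y − 6| < eps/8, so |(-y^2 + 5y - 8) + 14| < eps.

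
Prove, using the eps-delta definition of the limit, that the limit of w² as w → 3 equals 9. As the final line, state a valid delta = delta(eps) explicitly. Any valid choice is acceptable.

delta = min(2, eps/8)

Suppose eps > 0. We seek delta > 0 with 0 < |w − 3| < delta ⇒ |w² − 9| < eps.
Factor: w² − 9 = (w − 3)(w + 3), so |w² − 9| = |w − 3|·|w + 3|.
Restrict delta ≤ 2. Then |w − 3| < 2 gives |w| < 5, so by the triangle inequality |w + 3| ≤ 5 + 3 = 8.
Hence |w² − 9| ≤ 8|w − 3|, which is < eps once |w − 3| < eps/8.
Take delta = min(2, eps/8). If 0 < |w − 3| < delta then both bounds hold and |w² − 9| ≤ 8|w − 3| < 8·(eps/8) = eps.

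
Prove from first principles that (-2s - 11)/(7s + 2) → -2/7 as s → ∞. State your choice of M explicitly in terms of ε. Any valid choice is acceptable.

Suppose ε > 0. We seek M > 0 such that s > M implies |(-2s - 11)/(7s + 2) + 2/7| < ε.
(-2s - 11)/(7s + 2) + 2/7 = (7(-2s - 11) − (-2)(7s + 2)) / (7(7s + 2)) = -73/(7(7s + 2)).
For s > 0 we have 7s + 2 > 7s, so |(-2s - 11)/(7s + 2) + 2/7| = 73/(7(7s + 2)) < 73/(7·7s) = (73/49)/s.
Thus |(-2s - 11)/(7s + 2) + 2/7| < ε whenever s > (73/49)/ε.
Take M = (73/49)/ε. If s > M then |(-2s - 11)/(7s + 2) + 2/7| < (73/49)/s < ε.

M = (73/49)/ε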